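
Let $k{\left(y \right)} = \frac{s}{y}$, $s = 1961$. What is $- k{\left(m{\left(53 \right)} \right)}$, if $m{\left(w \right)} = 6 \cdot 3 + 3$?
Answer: $- \frac{1961}{21} \approx -93.381$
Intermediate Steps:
$m{\left(w \right)} = 21$ ($m{\left(w \right)} = 18 + 3 = 21$)
$k{\left(y \right)} = \frac{1961}{y}$
$- k{\left(m{\left(53 \right)} \right)} = - \frac{1961}{21}$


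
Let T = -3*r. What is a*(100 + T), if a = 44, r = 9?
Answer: 3212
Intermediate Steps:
T = -27 (T = -3*9 = -27)
a*(100 + T) = 44*(100 - 27) = 44*73 = 3212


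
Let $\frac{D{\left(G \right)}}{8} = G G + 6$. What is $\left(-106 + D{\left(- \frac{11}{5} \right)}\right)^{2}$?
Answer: $\frac{232324}{625} \approx 371.72$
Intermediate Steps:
$D{\left(G \right)} = 48 + 8 G^{2}$ ($D{\left(G \right)} = 8 \left(G G + 6\right) = 8 \left(G^{2} + 6\right) = 8 \left(6 + G^{2}\right) = 48 + 8 G^{2}$)
$\left(-106 + D{\left(- \frac{11}{5} \right)}\right)^{2} = \left(-106 + \left(48 + 8 \left(- \frac{11}{5}\right)^{2}\right)\right)^{2} = \left(-106 + \left(48 + 8 \cdot \frac{121}{25}\right)\right)^{2} = \left(-106 + \left(48 + \frac{968}{25}\right)\right)^{2} = \left(-106 + \frac{2168}{25}\right)^{2} = \left(- \frac{482}{25}\right)^{2} = \frac{232324}{625}$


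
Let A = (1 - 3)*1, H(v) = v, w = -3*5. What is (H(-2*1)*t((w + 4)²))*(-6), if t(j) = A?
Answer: -24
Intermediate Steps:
w = -15
A = -2 (A = -2*1 = -2)
t(j) = -2
(H(-2*1)*t((w + 4)²))*(-6) = (-2*1*(-2))*(-6) = -2*(-2)*(-6) = 4*(-6) = -24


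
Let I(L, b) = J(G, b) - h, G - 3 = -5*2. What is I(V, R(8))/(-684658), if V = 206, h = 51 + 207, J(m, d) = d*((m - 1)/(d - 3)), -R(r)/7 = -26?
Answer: 23819/61276891 ≈ 0.00038871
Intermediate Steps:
G = -7 (G = 3 - 5*2 = 3 - 10 = -7)
R(r) = 182 (R(r) = -7*(-26) = 182)
J(m, d) = d*(-1 + m)/(-3 + d) (J(m, d) = d*((-1 + m)/(-3 + d)) = d*(-1 + m)/(-3 + d))
h = 258
I(L, b) = -258 - 8*b/(-3 + b) (I(L, b) = b*(-1 - 7)/(-3 + b) - 1*258 = b*(-8)/(-3 + b) - 258 = -8*b/(-3 + b) - 258 = -258 - 8*b/(-3 + b))
I(V, R(8))/(-684658) = (2*(387 - 133*182)/(-3 + 182))/(-684658) = (2*(387 - 24206)/179)*(-1/684658) = (2*(1/179)*(-23819))*(-1/684658) = -47638/179*(-1/684658) = 23819/61276891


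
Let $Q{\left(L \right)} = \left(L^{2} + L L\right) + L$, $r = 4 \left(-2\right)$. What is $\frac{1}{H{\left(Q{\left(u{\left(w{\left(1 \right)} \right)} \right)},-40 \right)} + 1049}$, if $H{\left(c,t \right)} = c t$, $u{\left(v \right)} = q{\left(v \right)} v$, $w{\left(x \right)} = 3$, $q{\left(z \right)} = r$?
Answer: $- \frac{1}{44071} \approx -2.2691 \cdot 10^{-5}$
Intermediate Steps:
$r = -8$
$q{\left(z \right)} = -8$
$u{\left(v \right)} = - 8 v$
$Q{\left(L \right)} = L + 2 L^{2}$ ($Q{\left(L \right)} = \left(L^{2} + L^{2}\right) + L = 2 L^{2} + L = L + 2 L^{2}$)
$\frac{1}{H{\left(Q{\left(u{\left(w{\left(1 \right)} \right)} \right)},-40 \right)} + 1049} = \frac{1}{\left(-8\right) 3 \left(1 + 2 \left(\left(-8\right) 3\right)\right) \left(-40\right) + 1049} = \frac{1}{- 24 \left(1 + 2 \left(-24\right)\right) \left(-40\right) + 1049} = \frac{1}{- 24 \left(1 - 48\right) \left(-40\right) + 1049} = \frac{1}{\left(-24\right) \left(-47\right) \left(-40\right) + 1049} = \frac{1}{1128 \left(-40\right) + 1049} = \frac{1}{-45120 + 1049} = \frac{1}{-44071} = - \frac{1}{44071}$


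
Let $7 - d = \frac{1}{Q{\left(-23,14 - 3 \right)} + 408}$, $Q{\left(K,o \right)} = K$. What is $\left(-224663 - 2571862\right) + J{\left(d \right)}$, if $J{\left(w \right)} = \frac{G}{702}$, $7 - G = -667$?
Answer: $- \frac{981579938}{351} \approx -2.7965 \cdot 10^{6}$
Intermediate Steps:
$G = 674$ ($G = 7 - -667 = 7 + 667 = 674$)
$d = \frac{2694}{385}$ ($d = 7 - \frac{1}{-23 + 408} = 7 - \frac{1}{385} = \frac{2694}{385} \approx 6.9974$)
$J{\left(w \right)} = \frac{337}{351}$ ($J{\left(w \right)} = \frac{674}{702} = 674 \cdot \frac{1}{702} = \frac{337}{351}$)
$\left(-224663 - 2571862\right) + J{\left(d \right)} = \left(-224663 - 2571862\right) + \frac{337}{351} = -2796525 + \frac{337}{351} = - \frac{981579938}{351}$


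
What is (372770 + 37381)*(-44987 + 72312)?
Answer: 11207376075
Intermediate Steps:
(372770 + 37381)*(-44987 + 72312) = 410151*27325 = 11207376075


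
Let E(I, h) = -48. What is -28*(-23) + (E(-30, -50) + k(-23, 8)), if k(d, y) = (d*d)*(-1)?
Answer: 67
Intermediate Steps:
k(d, y) = -d**2 (k(d, y) = d**2*(-1) = -d**2)
-28*(-23) + (E(-30, -50) + k(-23, 8)) = -28*(-23) + (-48 - 1*(-23)**2) = 644 + (-48 - 1*529) = 644 + (-48 - 529) = 644 - 577 = 67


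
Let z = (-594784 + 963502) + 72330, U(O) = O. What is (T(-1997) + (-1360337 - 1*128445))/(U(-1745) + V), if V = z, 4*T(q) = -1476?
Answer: -1489151/439303 ≈ -3.3898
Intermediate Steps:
T(q) = -369 (T(q) = (1/4)*(-1476) = -369)
z = 441048 (z = 368718 + 72330 = 441048)
V = 441048
(T(-1997) + (-1360337 - 1*128445))/(U(-1745) + V) = (-369 + (-1360337 - 1*128445))/(-1745 + 441048) = (-369 + (-1360337 - 128445))/439303 = (-369 - 1488782)*(1/439303) = -1489151*1/439303 = -1489151/439303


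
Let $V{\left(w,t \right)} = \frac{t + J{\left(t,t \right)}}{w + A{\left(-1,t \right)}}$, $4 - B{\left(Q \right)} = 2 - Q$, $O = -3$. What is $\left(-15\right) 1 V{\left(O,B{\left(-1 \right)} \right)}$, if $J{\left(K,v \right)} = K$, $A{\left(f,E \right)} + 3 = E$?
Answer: $6$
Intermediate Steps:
$B{\left(Q \right)} = 2 + Q$ ($B{\left(Q \right)} = 4 - \left(2 - Q\right) = 4 + \left(-2 + Q\right) = 2 + Q$)
$A{\left(f,E \right)} = -3 + E$
$V{\left(w,t \right)} = \frac{2 t}{-3 + t + w}$ ($V{\left(w,t \right)} = \frac{t + t}{w + \left(-3 + t\right)} = \frac{2 t}{-3 + t + w}$)
$\left(-15\right) 1 V{\left(O,B{\left(-1 \right)} \right)} = \left(-15\right) 1 \frac{2 \left(2 - 1\right)}{-3 + \left(2 - 1\right) - 3} = - 15 \cdot 2 \cdot 1 \frac{1}{-3 + 1 - 3} = - 15 \cdot 2 \cdot 1 \frac{1}{-5} = - 15 \cdot 2 \cdot 1 \left(- \frac{1}{5}\right) = \left(-15\right) \left(- \frac{2}{5}\right) = 6$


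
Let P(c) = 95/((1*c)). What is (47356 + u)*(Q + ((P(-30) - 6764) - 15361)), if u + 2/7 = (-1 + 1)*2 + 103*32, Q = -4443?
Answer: -28263377987/21 ≈ -1.3459e+9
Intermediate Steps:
P(c) = 95/c
u = 23070/7 (u = -2/7 + ((-1 + 1)*2 + 103*32) = -2/7 + (0*2 + 3296) = -2/7 + (0 + 3296) = -2/7 + 3296 = 23070/7 ≈ 3295.7)
(47356 + u)*(Q + ((P(-30) - 6764) - 15361)) = (47356 + 23070/7)*(-4443 + ((95/(-30) - 6764) - 15361)) = 354562*(-4443 + ((95*(-1/30) - 6764) - 15361))/7 = 354562*(-4443 + ((-19/6 - 6764) - 15361))/7 = 354562*(-4443 + (-40603/6 - 15361))/7 = 354562*(-4443 - 132769/6)/7 = (354562/7)*(-159427/6) = -28263377987/21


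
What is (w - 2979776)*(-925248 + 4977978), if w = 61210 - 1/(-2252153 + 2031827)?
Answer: -434341862815119325/36721 ≈ -1.1828e+13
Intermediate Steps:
w = 13486154461/220326 (w = 61210 - 1/(-220326) = 61210 - 1*(-1/220326) = 61210 + 1/220326 = 13486154461/220326 ≈ 61210.)
(w - 2979776)*(-925248 + 4977978) = (13486154461/220326 - 2979776)*(-925248 + 4977978) = -643035972515/220326*4052730 = -434341862815119325/36721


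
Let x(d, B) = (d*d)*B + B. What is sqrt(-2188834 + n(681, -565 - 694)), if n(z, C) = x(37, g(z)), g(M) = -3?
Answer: 52*I*sqrt(811) ≈ 1480.9*I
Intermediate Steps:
x(d, B) = B + B*d**2 (x(d, B) = d**2*B + B = B*d**2 + B = B + B*d**2)
n(z, C) = -4110 (n(z, C) = -3*(1 + 37**2) = -3*(1 + 1369) = -3*1370 = -4110)
sqrt(-2188834 + n(681, -565 - 694)) = sqrt(-2188834 - 4110) = sqrt(-2192944) = 52*I*sqrt(811)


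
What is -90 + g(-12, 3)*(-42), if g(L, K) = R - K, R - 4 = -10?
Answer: 288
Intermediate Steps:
R = -6 (R = 4 - 10 = -6)
g(L, K) = -6 - K
-90 + g(-12, 3)*(-42) = -90 + (-6 - 1*3)*(-42) = -90 + (-6 - 3)*(-42) = -90 - 9*(-42) = -90 + 378 = 288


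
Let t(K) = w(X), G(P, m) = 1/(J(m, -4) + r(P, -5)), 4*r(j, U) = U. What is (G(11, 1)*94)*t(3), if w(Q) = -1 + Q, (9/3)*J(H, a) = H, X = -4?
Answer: 5640/11 ≈ 512.73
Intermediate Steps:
J(H, a) = H/3
r(j, U) = U/4
G(P, m) = 1/(-5/4 + m/3) (G(P, m) = 1/(m/3 + (1/4)*(-5)) = 1/(m/3 - 5/4) = 1/(-5/4 + m/3))
t(K) = -5 (t(K) = -1 - 4 = -5)
(G(11, 1)*94)*t(3) = ((12/(-15 + 4*1))*94)*(-5) = ((12/(-15 + 4))*94)*(-5) = ((12/(-11))*94)*(-5) = ((12*(-1/11))*94)*(-5) = -12/11*94*(-5) = -1128/11*(-5) = 5640/11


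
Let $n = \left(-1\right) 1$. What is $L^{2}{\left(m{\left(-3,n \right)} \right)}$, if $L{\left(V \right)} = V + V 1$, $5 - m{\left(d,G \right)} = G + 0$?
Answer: $144$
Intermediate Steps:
$n = -1$
$m{\left(d,G \right)} = 5 - G$ ($m{\left(d,G \right)} = 5 - \left(G + 0\right) = 5 - G$)
$L{\left(V \right)} = 2 V$ ($L{\left(V \right)} = V + V = 2 V$)
$L^{2}{\left(m{\left(-3,n \right)} \right)} = \left(2 \left(5 - -1\right)\right)^{2} = \left(2 \left(5 + 1\right)\right)^{2} = \left(2 \cdot 6\right)^{2} = 12^{2} = 144$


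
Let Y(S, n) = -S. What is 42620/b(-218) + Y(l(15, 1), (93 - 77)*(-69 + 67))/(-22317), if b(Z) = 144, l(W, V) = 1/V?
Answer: 79262557/267804 ≈ 295.97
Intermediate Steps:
42620/b(-218) + Y(l(15, 1), (93 - 77)*(-69 + 67))/(-22317) = 42620/144 - 1/1/(-22317) = 42620*(1/144) - 1*1*(-1/22317) = 10655/36 - 1*(-1/22317) = 10655/36 + 1/22317 = 79262557/267804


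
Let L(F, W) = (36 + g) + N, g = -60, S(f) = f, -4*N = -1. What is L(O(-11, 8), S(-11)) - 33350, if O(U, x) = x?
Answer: -133495/4 ≈ -33374.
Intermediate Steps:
N = 1/4 (N = -1/4*(-1) = 1/4 ≈ 0.25000)
L(F, W) = -95/4 (L(F, W) = (36 - 60) + 1/4 = -24 + 1/4 = -95/4)
L(O(-11, 8), S(-11)) - 33350 = -95/4 - 33350 = -133495/4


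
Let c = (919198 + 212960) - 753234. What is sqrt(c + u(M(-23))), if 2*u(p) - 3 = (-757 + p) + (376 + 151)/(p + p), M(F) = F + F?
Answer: sqrt(3203802894)/92 ≈ 615.24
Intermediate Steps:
M(F) = 2*F
u(p) = -377 + p/2 + 527/(4*p) (u(p) = 3/2 + ((-757 + p) + (376 + 151)/(p + p))/2 = 3/2 + ((-757 + p) + 527/((2*p)))/2 = 3/2 + ((-757 + p) + 527*(1/(2*p)))/2 = 3/2 + ((-757 + p) + 527/(2*p))/2 = 3/2 + (-757 + p + 527/(2*p))/2 = 3/2 + (-757/2 + p/2 + 527/(4*p)) = -377 + p/2 + 527/(4*p))
c = 378924 (c = 1132158 - 753234 = 378924)
sqrt(c + u(M(-23))) = sqrt(378924 + (-377 + (2*(-23))/2 + 527/(4*((2*(-23)))))) = sqrt(378924 + (-377 + (1/2)*(-46) + (527/4)/(-46))) = sqrt(378924 + (-377 - 23 + (527/4)*(-1/46))) = sqrt(378924 + (-377 - 23 - 527/184)) = sqrt(378924 - 74127/184) = sqrt(69647889/184) = sqrt(3203802894)/92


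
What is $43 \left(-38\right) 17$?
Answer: $-27778$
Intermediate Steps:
$43 \left(-38\right) 17 = \left(-1634\right) 17 = -27778$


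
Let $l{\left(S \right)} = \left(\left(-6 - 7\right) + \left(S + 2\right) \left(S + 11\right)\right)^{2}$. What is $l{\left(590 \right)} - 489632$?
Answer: $126578207209$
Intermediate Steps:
$l{\left(S \right)} = \left(-13 + \left(2 + S\right) \left(11 + S\right)\right)^{2}$ ($l{\left(S \right)} = \left(\left(-6 - 7\right) + \left(2 + S\right) \left(11 + S\right)\right)^{2} = \left(-13 + \left(2 + S\right) \left(11 + S\right)\right)^{2}$)
$l{\left(590 \right)} - 489632 = \left(9 + 590^{2} + 13 \cdot 590\right)^{2} - 489632 = \left(9 + 348100 + 7670\right)^{2} - 489632 = 355779^{2} - 489632 = 126578696841 - 489632 = 126578207209$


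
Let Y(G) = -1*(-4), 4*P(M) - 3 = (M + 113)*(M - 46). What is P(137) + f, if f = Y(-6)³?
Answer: 23009/4 ≈ 5752.3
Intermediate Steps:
P(M) = ¾ + (-46 + M)*(113 + M)/4 (P(M) = ¾ + ((M + 113)*(M - 46))/4 = ¾ + ((113 + M)*(-46 + M))/4 = ¾ + ((-46 + M)*(113 + M))/4 = ¾ + (-46 + M)*(113 + M)/4)
Y(G) = 4
f = 64 (f = 4³ = 64)
P(137) + f = (-5195/4 + (¼)*137² + (67/4)*137) + 64 = (-5195/4 + (¼)*18769 + 9179/4) + 64 = (-5195/4 + 18769/4 + 9179/4) + 64 = 22753/4 + 64 = 23009/4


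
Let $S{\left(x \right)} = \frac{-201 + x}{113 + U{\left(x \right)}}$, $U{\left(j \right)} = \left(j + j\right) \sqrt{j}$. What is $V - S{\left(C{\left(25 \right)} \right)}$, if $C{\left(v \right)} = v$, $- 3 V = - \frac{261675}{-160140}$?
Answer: $- \frac{21079}{352308} \approx -0.059831$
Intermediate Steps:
$U{\left(j \right)} = 2 j^{\frac{3}{2}}$ ($U{\left(j \right)} = 2 j \sqrt{j} = 2 j^{\frac{3}{2}}$)
$V = - \frac{5815}{10676}$ ($V = - \frac{\left(-261675\right) \frac{1}{-160140}}{3} = - \frac{\left(-261675\right) \left(- \frac{1}{160140}\right)}{3} = \left(- \frac{1}{3}\right) \frac{17445}{10676} = - \frac{5815}{10676} \approx -0.54468$)
$S{\left(x \right)} = \frac{-201 + x}{113 + 2 x^{\frac{3}{2}}}$
$V - S{\left(C{\left(25 \right)} \right)} = - \frac{5815}{10676} - \frac{-201 + 25}{113 + 2 \cdot 25^{\frac{3}{2}}} = - \frac{5815}{10676} - \frac{1}{113 + 2 \cdot 125} \left(-176\right) = - \frac{5815}{10676} - \frac{1}{113 + 250} \left(-176\right) = - \frac{5815}{10676} - \frac{1}{363} \left(-176\right) = - \frac{5815}{10676} - - \frac{16}{33} = - \frac{5815}{10676} + \frac{16}{33} = - \frac{21079}{352308}$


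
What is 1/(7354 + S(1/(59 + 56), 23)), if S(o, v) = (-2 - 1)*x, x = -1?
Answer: 1/7357 ≈ 0.00013592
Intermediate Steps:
S(o, v) = 3 (S(o, v) = (-2 - 1)*(-1) = -3*(-1) = 3)
1/(7354 + S(1/(59 + 56), 23)) = 1/(7354 + 3) = 1/7357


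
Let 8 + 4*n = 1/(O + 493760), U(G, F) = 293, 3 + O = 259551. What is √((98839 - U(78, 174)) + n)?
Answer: √55921053681778343/753308 ≈ 313.92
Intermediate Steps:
O = 259548 (O = -3 + 259551 = 259548)
n = -6026463/3013232 (n = -2 + 1/(4*(259548 + 493760)) = -2 + (¼)/753308 = -2 + (¼)*(1/753308) = -2 + 1/3013232 = -6026463/3013232 ≈ -2.0000)
√((98839 - U(78, 174)) + n) = √((98839 - 1*293) - 6026463/3013232) = √((98839 - 293) - 6026463/3013232) = √(98546 - 6026463/3013232) = √(296935934209/3013232) = √55921053681778343/753308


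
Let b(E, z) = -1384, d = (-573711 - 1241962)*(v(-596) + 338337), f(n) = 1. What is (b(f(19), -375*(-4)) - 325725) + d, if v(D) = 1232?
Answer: -616546592046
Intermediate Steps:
d = -616546264937 (d = (-573711 - 1241962)*(1232 + 338337) = -1815673*339569 = -616546264937)
(b(f(19), -375*(-4)) - 325725) + d = (-1384 - 325725) - 616546264937 = -327109 - 616546264937 = -616546592046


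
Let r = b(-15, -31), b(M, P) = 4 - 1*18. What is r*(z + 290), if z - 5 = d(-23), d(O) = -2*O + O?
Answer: -4452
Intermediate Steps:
b(M, P) = -14 (b(M, P) = 4 - 18 = -14)
r = -14
d(O) = -O
z = 28 (z = 5 - 1*(-23) = 5 + 23 = 28)
r*(z + 290) = -14*(28 + 290) = -14*318 = -4452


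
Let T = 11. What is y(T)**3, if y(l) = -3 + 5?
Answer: 8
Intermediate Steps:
y(l) = 2
y(T)**3 = 2**3 = 8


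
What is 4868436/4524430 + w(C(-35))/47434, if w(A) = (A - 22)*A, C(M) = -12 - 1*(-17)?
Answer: 115272408337/107305906310 ≈ 1.0742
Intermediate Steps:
C(M) = 5 (C(M) = -12 + 17 = 5)
w(A) = A*(-22 + A) (w(A) = (-22 + A)*A = A*(-22 + A))
4868436/4524430 + w(C(-35))/47434 = 4868436/4524430 + (5*(-22 + 5))/47434 = 4868436*(1/4524430) + (5*(-17))*(1/47434) = 2434218/2262215 - 85*1/47434 = 2434218/2262215 - 85/47434 = 115272408337/107305906310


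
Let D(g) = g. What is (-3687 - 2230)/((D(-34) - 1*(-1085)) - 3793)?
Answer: 5917/2742 ≈ 2.1579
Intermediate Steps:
(-3687 - 2230)/((D(-34) - 1*(-1085)) - 3793) = (-3687 - 2230)/((-34 - 1*(-1085)) - 3793) = -5917/((-34 + 1085) - 3793) = -5917/(1051 - 3793) = -5917/(-2742) = -5917*(-1/2742) = 5917/2742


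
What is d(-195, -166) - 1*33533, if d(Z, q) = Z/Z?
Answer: -33532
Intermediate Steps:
d(Z, q) = 1
d(-195, -166) - 1*33533 = 1 - 1*33533 = 1 - 33533 = -33532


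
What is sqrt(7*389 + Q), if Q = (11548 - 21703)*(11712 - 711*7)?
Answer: I*sqrt(68391202) ≈ 8269.9*I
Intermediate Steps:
Q = -68393925 (Q = -10155*(11712 - 4977) = -10155*6735 = -68393925)
sqrt(7*389 + Q) = sqrt(7*389 - 68393925) = sqrt(2723 - 68393925) = sqrt(-68391202) = I*sqrt(68391202)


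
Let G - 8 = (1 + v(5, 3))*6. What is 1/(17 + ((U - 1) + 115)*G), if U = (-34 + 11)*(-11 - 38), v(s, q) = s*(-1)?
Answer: -1/19839 ≈ -5.0406e-5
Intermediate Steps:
v(s, q) = -s
U = 1127 (U = -23*(-49) = 1127)
G = -16 (G = 8 + (1 - 1*5)*6 = 8 + (1 - 5)*6 = 8 - 4*6 = 8 - 24 = -16)
1/(17 + ((U - 1) + 115)*G) = 1/(17 + ((1127 - 1) + 115)*(-16)) = 1/(17 + (1126 + 115)*(-16)) = 1/(17 + 1241*(-16)) = 1/(17 - 19856) = 1/(-19839) = -1/19839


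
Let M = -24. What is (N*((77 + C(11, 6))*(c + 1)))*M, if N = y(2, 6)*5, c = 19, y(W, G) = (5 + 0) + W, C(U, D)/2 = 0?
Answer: -1293600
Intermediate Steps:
C(U, D) = 0 (C(U, D) = 2*0 = 0)
y(W, G) = 5 + W
N = 35 (N = (5 + 2)*5 = 7*5 = 35)
(N*((77 + C(11, 6))*(c + 1)))*M = (35*((77 + 0)*(19 + 1)))*(-24) = (35*(77*20))*(-24) = (35*1540)*(-24) = 53900*(-24) = -1293600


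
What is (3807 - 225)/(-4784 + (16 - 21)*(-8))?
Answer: -1791/2372 ≈ -0.75506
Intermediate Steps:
(3807 - 225)/(-4784 + (16 - 21)*(-8)) = 3582/(-4784 - 5*(-8)) = 3582/(-4784 + 40) = 3582/(-4744) = 3582*(-1/4744) = -1791/2372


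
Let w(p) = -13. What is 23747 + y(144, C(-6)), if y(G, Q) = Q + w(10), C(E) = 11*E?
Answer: 23668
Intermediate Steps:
y(G, Q) = -13 + Q (y(G, Q) = Q - 13 = -13 + Q)
23747 + y(144, C(-6)) = 23747 + (-13 + 11*(-6)) = 23747 + (-13 - 66) = 23747 - 79 = 23668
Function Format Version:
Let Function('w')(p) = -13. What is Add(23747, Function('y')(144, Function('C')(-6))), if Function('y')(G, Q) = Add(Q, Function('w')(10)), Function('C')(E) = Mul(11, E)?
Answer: 23668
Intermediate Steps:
Function('y')(G, Q) = Add(-13, Q) (Function('y')(G, Q) = Add(Q, -13) = Add(-13, Q))
Add(23747, Function('y')(144, Function('C')(-6))) = Add(23747, Add(-13, Mul(11, -6))) = Add(23747, Add(-13, -66)) = Add(23747, -79) = 23668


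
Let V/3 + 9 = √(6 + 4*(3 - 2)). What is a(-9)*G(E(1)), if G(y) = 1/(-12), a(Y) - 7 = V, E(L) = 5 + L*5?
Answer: 5/3 - √10/4 ≈ 0.87610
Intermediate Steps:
E(L) = 5 + 5*L
V = -27 + 3*√10 (V = -27 + 3*√(6 + 4*(3 - 2)) = -27 + 3*√(6 + 4*1) = -27 + 3*√(6 + 4) = -27 + 3*√10 ≈ -17.513)
a(Y) = -20 + 3*√10 (a(Y) = 7 + (-27 + 3*√10) = -20 + 3*√10)
G(y) = -1/12
a(-9)*G(E(1)) = (-20 + 3*√10)*(-1/12) = 5/3 - √10/4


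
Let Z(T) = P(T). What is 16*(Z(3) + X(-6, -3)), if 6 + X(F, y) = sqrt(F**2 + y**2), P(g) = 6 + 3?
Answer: 48 + 48*sqrt(5) ≈ 155.33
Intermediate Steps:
P(g) = 9
Z(T) = 9
X(F, y) = -6 + sqrt(F**2 + y**2)
16*(Z(3) + X(-6, -3)) = 16*(9 + (-6 + sqrt((-6)**2 + (-3)**2))) = 16*(9 + (-6 + sqrt(36 + 9))) = 16*(9 + (-6 + sqrt(45))) = 16*(9 + (-6 + 3*sqrt(5))) = 16*(3 + 3*sqrt(5)) = 48 + 48*sqrt(5)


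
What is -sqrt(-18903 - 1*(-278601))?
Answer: -sqrt(259698) ≈ -509.61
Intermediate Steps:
-sqrt(-18903 - 1*(-278601)) = -sqrt(-18903 + 278601) = -sqrt(259698)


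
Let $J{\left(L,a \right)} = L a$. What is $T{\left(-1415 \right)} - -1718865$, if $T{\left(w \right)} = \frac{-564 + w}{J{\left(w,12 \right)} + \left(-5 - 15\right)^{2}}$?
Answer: $\frac{28498783679}{16580} \approx 1.7189 \cdot 10^{6}$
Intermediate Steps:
$T{\left(w \right)} = \frac{-564 + w}{400 + 12 w}$ ($T{\left(w \right)} = \frac{-564 + w}{w 12 + \left(-5 - 15\right)^{2}} = \frac{-564 + w}{12 w + \left(-20\right)^{2}} = \frac{-564 + w}{12 w + 400} = \frac{-564 + w}{400 + 12 w}$)
$T{\left(-1415 \right)} - -1718865 = \frac{-564 - 1415}{4 \left(100 + 3 \left(-1415\right)\right)} - -1718865 = \frac{1}{4} \frac{1}{100 - 4245} \left(-1979\right) + 1718865 = \frac{1}{4} \frac{1}{-4145} \left(-1979\right) + 1718865 = \frac{1}{4} \left(- \frac{1}{4145}\right) \left(-1979\right) + 1718865 = \frac{1979}{16580} + 1718865 = \frac{28498783679}{16580}$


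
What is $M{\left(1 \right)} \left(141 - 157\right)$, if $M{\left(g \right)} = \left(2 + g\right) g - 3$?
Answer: $0$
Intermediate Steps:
$M{\left(g \right)} = -3 + g \left(2 + g\right)$ ($M{\left(g \right)} = g \left(2 + g\right) - 3 = -3 + g \left(2 + g\right)$)
$M{\left(1 \right)} \left(141 - 157\right) = \left(-3 + 1^{2} + 2 \cdot 1\right) \left(141 - 157\right) = \left(-3 + 1 + 2\right) \left(-16\right) = 0 \left(-16\right) = 0$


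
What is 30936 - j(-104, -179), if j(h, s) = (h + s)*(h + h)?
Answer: -27928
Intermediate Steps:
j(h, s) = 2*h*(h + s) (j(h, s) = (h + s)*(2*h) = 2*h*(h + s))
30936 - j(-104, -179) = 30936 - 2*(-104)*(-104 - 179) = 30936 - 2*(-104)*(-283) = 30936 - 1*58864 = 30936 - 58864 = -27928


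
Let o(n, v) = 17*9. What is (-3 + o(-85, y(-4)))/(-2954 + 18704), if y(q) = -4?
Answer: 1/105 ≈ 0.0095238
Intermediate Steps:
o(n, v) = 153
(-3 + o(-85, y(-4)))/(-2954 + 18704) = (-3 + 153)/(-2954 + 18704) = 150/15750 = 150*(1/15750) = 1/105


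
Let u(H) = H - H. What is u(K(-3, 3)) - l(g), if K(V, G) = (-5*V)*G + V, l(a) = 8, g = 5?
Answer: -8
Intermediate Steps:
K(V, G) = V - 5*G*V (K(V, G) = -5*G*V + V = V - 5*G*V)
u(H) = 0
u(K(-3, 3)) - l(g) = 0 - 1*8 = 0 - 8 = -8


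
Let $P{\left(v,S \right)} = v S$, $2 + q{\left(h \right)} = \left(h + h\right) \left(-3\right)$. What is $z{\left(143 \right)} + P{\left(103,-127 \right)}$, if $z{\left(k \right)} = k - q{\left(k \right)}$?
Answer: $-12078$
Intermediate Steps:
$q{\left(h \right)} = -2 - 6 h$ ($q{\left(h \right)} = -2 + \left(h + h\right) \left(-3\right) = -2 + 2 h \left(-3\right) = -2 - 6 h$)
$P{\left(v,S \right)} = S v$
$z{\left(k \right)} = 2 + 7 k$ ($z{\left(k \right)} = k - \left(-2 - 6 k\right) = k + \left(2 + 6 k\right) = 2 + 7 k$)
$z{\left(143 \right)} + P{\left(103,-127 \right)} = \left(2 + 7 \cdot 143\right) - 13081 = \left(2 + 1001\right) - 13081 = 1003 - 13081 = -12078$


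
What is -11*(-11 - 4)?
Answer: 165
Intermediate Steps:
-11*(-11 - 4) = -11*(-15) = 165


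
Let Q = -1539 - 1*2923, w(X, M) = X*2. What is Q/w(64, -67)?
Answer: -2231/64 ≈ -34.859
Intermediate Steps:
w(X, M) = 2*X
Q = -4462 (Q = -1539 - 2923 = -4462)
Q/w(64, -67) = -4462/(2*64) = -4462/128 = -4462*1/128 = -2231/64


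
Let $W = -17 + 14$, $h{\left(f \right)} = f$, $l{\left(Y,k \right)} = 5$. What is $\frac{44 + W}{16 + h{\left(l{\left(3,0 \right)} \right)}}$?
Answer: $\frac{41}{21} \approx 1.9524$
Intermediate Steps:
$W = -3$
$\frac{44 + W}{16 + h{\left(l{\left(3,0 \right)} \right)}} = \frac{44 - 3}{16 + 5} = \frac{1}{21} \cdot 41 = \frac{41}{21}$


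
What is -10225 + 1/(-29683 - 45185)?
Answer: -765525301/74868 ≈ -10225.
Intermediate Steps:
-10225 + 1/(-29683 - 45185) = -10225 + 1/(-74868) = -10225 - 1/74868 = -765525301/74868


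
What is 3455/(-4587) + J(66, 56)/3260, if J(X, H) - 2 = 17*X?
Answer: -1526878/3738405 ≈ -0.40843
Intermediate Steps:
J(X, H) = 2 + 17*X
3455/(-4587) + J(66, 56)/3260 = 3455/(-4587) + (2 + 17*66)/3260 = 3455*(-1/4587) + (2 + 1122)*(1/3260) = -3455/4587 + 1124*(1/3260) = -3455/4587 + 281/815 = -1526878/3738405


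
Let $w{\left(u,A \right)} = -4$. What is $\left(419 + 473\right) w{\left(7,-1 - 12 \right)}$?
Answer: $-3568$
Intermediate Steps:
$\left(419 + 473\right) w{\left(7,-1 - 12 \right)} = \left(419 + 473\right) \left(-4\right) = 892 \left(-4\right) = -3568$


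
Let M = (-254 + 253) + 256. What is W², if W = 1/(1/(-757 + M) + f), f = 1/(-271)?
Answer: 18507425764/597529 ≈ 30973.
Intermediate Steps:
f = -1/271 ≈ -0.0036900
M = 255 (M = -1 + 256 = 255)
W = -136042/773 (W = 1/(1/(-757 + 255) - 1/271) = 1/(1/(-502) - 1/271) = 1/(-1/502 - 1/271) = 1/(-773/136042) = -136042/773 ≈ -175.99)
W² = (-136042/773)² = 18507425764/597529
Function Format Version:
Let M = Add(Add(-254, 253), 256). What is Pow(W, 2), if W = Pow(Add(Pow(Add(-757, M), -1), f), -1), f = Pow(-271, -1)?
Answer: Rational(18507425764, 597529) ≈ 30973.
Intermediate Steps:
f = Rational(-1, 271) ≈ -0.0036900
M = 255 (M = Add(-1, 256) = 255)
W = Rational(-136042, 773) (W = Pow(Add(Pow(Add(-757, 255), -1), Rational(-1, 271)), -1) = Pow(Add(Pow(-502, -1), Rational(-1, 271)), -1) = Pow(Add(Rational(-1, 502), Rational(-1, 271)), -1) = Pow(Rational(-773, 136042), -1) = Rational(-136042, 773) ≈ -175.99)
Pow(W, 2) = Pow(Rational(-136042, 773), 2) = Rational(18507425764, 597529)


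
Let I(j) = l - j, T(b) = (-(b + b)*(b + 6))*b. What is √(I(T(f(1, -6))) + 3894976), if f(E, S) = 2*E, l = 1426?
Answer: √3896466 ≈ 1973.9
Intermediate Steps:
T(b) = -2*b²*(6 + b) (T(b) = (-2*b*(6 + b))*b = -2*b²*(6 + b))
I(j) = 1426 - j
√(I(T(f(1, -6))) + 3894976) = √((1426 - 2*(2*1)²*(-6 - 2)) + 3894976) = √((1426 - 2*2²*(-6 - 1*2)) + 3894976) = √((1426 - 2*4*(-6 - 2)) + 3894976) = √((1426 - 2*4*(-8)) + 3894976) = √((1426 - 1*(-64)) + 3894976) = √((1426 + 64) + 3894976) = √(1490 + 3894976) = √3896466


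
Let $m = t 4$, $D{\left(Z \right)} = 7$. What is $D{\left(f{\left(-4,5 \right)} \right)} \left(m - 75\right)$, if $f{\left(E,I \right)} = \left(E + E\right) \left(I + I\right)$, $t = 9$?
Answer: $-273$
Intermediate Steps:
$f{\left(E,I \right)} = 4 E I$ ($f{\left(E,I \right)} = 2 E 2 I = 4 E I$)
$m = 36$ ($m = 9 \cdot 4 = 36$)
$D{\left(f{\left(-4,5 \right)} \right)} \left(m - 75\right) = 7 \left(36 - 75\right) = 7 \left(-39\right) = -273$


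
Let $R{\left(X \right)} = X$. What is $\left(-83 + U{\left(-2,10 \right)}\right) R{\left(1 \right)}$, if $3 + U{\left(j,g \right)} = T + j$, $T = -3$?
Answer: $-91$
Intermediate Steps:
$U{\left(j,g \right)} = -6 + j$ ($U{\left(j,g \right)} = -3 + \left(-3 + j\right) = -6 + j$)
$\left(-83 + U{\left(-2,10 \right)}\right) R{\left(1 \right)} = \left(-83 - 8\right) 1 = \left(-91\right) 1 = -91$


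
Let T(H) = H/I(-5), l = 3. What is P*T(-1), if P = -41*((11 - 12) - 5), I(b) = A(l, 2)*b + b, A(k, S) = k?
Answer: 123/10 ≈ 12.300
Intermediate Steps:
I(b) = 4*b (I(b) = 3*b + b = 4*b)
T(H) = -H/20 (T(H) = H/((4*(-5))) = H/(-20) = H*(-1/20) = -H/20)
P = 246 (P = -41*(-1 - 5) = -41*(-6) = 246)
P*T(-1) = 246*(-1/20*(-1)) = 246*(1/20) = 123/10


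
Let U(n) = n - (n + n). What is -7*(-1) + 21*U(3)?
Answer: -56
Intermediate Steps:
U(n) = -n (U(n) = n - 2*n = -n)
-7*(-1) + 21*U(3) = -7*(-1) + 21*(-1*3) = 7 + 21*(-3) = 7 - 63 = -56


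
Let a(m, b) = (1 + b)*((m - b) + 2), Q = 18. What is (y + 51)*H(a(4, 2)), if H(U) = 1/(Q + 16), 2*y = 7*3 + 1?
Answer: 31/17 ≈ 1.8235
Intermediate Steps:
y = 11 (y = (7*3 + 1)/2 = (21 + 1)/2 = (½)*22 = 11)
a(m, b) = (1 + b)*(2 + m - b)
H(U) = 1/34 (H(U) = 1/(18 + 16) = 1/34)
(y + 51)*H(a(4, 2)) = (11 + 51)*(1/34) = 62*(1/34) = 31/17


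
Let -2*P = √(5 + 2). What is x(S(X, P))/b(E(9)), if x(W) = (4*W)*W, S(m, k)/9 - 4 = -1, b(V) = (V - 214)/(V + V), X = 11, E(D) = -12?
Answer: 34992/113 ≈ 309.66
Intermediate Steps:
b(V) = (-214 + V)/(2*V) (b(V) = (-214 + V)/((2*V)) = (-214 + V)*(1/(2*V)) = (-214 + V)/(2*V))
P = -√7/2 (P = -√(5 + 2)/2 = -√7/2 ≈ -1.3229)
S(m, k) = 27 (S(m, k) = 36 + 9*(-1) = 36 - 9 = 27)
x(W) = 4*W²
x(S(X, P))/b(E(9)) = (4*27²)/(((½)*(-214 - 12)/(-12))) = (4*729)/(((½)*(-1/12)*(-226))) = 2916/(113/12) = 2916*(12/113) = 34992/113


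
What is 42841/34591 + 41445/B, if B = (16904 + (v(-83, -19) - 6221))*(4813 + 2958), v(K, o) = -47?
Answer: 3542343207391/2859027646396 ≈ 1.2390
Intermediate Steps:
B = 82652356 (B = (16904 + (-47 - 6221))*(4813 + 2958) = (16904 - 6268)*7771 = 10636*7771 = 82652356)
42841/34591 + 41445/B = 42841/34591 + 41445/82652356 = 3542343207391/2859027646396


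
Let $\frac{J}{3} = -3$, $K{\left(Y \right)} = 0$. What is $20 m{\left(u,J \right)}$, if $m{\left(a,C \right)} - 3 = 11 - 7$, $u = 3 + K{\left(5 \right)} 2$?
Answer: $140$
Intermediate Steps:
$J = -9$ ($J = 3 \left(-3\right) = -9$)
$u = 3$ ($u = 3 + 0 \cdot 2 = 3 + 0 = 3$)
$m{\left(a,C \right)} = 7$ ($m{\left(a,C \right)} = 3 + \left(11 - 7\right) = 3 + 4 = 7$)
$20 m{\left(u,J \right)} = 20 \cdot 7 = 140$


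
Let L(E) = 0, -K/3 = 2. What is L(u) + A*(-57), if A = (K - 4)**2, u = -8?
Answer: -5700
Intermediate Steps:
K = -6 (K = -3*2 = -6)
A = 100 (A = (-6 - 4)**2 = (-10)**2 = 100)
L(u) + A*(-57) = 0 + 100*(-57) = 0 - 5700 = -5700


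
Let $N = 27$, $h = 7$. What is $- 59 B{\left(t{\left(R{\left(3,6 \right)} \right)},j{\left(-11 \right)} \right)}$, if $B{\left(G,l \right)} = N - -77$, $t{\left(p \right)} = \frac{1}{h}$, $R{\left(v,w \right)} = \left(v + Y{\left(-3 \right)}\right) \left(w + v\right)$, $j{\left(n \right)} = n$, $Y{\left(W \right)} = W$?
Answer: $-6136$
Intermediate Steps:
$R{\left(v,w \right)} = \left(-3 + v\right) \left(v + w\right)$ ($R{\left(v,w \right)} = \left(v - 3\right) \left(w + v\right) = \left(-3 + v\right) \left(v + w\right)$)
$t{\left(p \right)} = \frac{1}{7}$
$B{\left(G,l \right)} = 104$ ($B{\left(G,l \right)} = 27 - -77 = 27 + 77 = 104$)
$- 59 B{\left(t{\left(R{\left(3,6 \right)} \right)},j{\left(-11 \right)} \right)} = \left(-59\right) 104 = -6136$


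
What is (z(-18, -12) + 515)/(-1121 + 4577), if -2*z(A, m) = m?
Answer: 521/3456 ≈ 0.15075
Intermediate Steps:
z(A, m) = -m/2
(z(-18, -12) + 515)/(-1121 + 4577) = (-1/2*(-12) + 515)/(-1121 + 4577) = (6 + 515)/3456 = 521*(1/3456) = 521/3456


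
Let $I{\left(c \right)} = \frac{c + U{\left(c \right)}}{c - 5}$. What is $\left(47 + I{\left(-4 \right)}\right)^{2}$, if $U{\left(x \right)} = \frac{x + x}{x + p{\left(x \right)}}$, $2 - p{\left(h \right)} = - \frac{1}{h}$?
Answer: $\frac{14523721}{6561} \approx 2213.6$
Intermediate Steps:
$p{\left(h \right)} = 2 + \frac{1}{h}$ ($p{\left(h \right)} = 2 - - \frac{1}{h} = 2 + \frac{1}{h}$)
$U{\left(x \right)} = \frac{2 x}{2 + x + \frac{1}{x}}$ ($U{\left(x \right)} = \frac{x + x}{x + \left(2 + \frac{1}{x}\right)} = \frac{2 x}{2 + x + \frac{1}{x}}$)
$I{\left(c \right)} = \frac{c + \frac{2 c^{2}}{1 + c^{2} + 2 c}}{-5 + c}$ ($I{\left(c \right)} = \frac{c + \frac{2 c^{2}}{1 + c^{2} + 2 c}}{c - 5} = \frac{c + \frac{2 c^{2}}{1 + c^{2} + 2 c}}{-5 + c}$)
$\left(47 + I{\left(-4 \right)}\right)^{2} = \left(47 - \frac{4 \left(1 + \left(-4\right)^{2} + 4 \left(-4\right)\right)}{\left(-5 - 4\right) \left(1 + \left(-4\right)^{2} + 2 \left(-4\right)\right)}\right)^{2} = \left(47 - \frac{4 \left(1 + 16 - 16\right)}{\left(-9\right) \left(1 + 16 - 8\right)}\right)^{2} = \left(47 - \left(- \frac{4}{9}\right) \frac{1}{9} \cdot 1\right)^{2} = \left(47 + \frac{4}{81}\right)^{2} = \left(\frac{3811}{81}\right)^{2} = \frac{14523721}{6561}$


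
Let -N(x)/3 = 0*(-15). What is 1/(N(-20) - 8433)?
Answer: -1/8433 ≈ -0.00011858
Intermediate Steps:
N(x) = 0 (N(x) = -0*(-15) = -3*0 = 0)
1/(N(-20) - 8433) = 1/(0 - 8433) = 1/(-8433) = -1/8433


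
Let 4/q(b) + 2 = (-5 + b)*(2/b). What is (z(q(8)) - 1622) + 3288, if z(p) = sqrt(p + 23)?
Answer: 1666 + 3*sqrt(55)/5 ≈ 1670.4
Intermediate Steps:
q(b) = 4/(-2 + 2*(-5 + b)/b) (q(b) = 4/(-2 + (-5 + b)*(2/b)) = 4/(-2 + 2*(-5 + b)/b))
z(p) = sqrt(23 + p)
(z(q(8)) - 1622) + 3288 = (sqrt(23 - 2/5*8) - 1622) + 3288 = (sqrt(23 - 16/5) - 1622) + 3288 = (sqrt(99/5) - 1622) + 3288 = (3*sqrt(55)/5 - 1622) + 3288 = (-1622 + 3*sqrt(55)/5) + 3288 = 1666 + 3*sqrt(55)/5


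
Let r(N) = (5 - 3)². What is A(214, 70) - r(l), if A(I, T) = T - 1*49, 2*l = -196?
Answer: 17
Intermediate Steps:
l = -98 (l = (½)*(-196) = -98)
A(I, T) = -49 + T (A(I, T) = T - 49 = -49 + T)
r(N) = 4 (r(N) = 2² = 4)
A(214, 70) - r(l) = (-49 + 70) - 1*4 = 21 - 4 = 17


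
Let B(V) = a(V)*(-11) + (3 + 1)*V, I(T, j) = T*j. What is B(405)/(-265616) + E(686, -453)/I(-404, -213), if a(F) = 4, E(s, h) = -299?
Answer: -13439821/1428549252 ≈ -0.0094080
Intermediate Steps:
B(V) = -44 + 4*V (B(V) = 4*(-11) + (3 + 1)*V = -44 + 4*V)
B(405)/(-265616) + E(686, -453)/I(-404, -213) = (-44 + 4*405)/(-265616) - 299/((-404*(-213))) = (-44 + 1620)*(-1/265616) - 299/86052 = 1576*(-1/265616) - 299*1/86052 = -197/33202 - 299/86052 = -13439821/1428549252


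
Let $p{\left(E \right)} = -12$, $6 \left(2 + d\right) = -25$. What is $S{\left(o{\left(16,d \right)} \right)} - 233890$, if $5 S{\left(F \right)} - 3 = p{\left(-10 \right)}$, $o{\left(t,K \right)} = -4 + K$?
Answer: $- \frac{1169459}{5} \approx -2.3389 \cdot 10^{5}$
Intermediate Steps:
$d = - \frac{37}{6}$ ($d = -2 + \frac{1}{6} \left(-25\right) = -2 - \frac{25}{6} = - \frac{37}{6} \approx -6.1667$)
$S{\left(F \right)} = - \frac{9}{5}$ ($S{\left(F \right)} = \frac{3}{5} + \frac{1}{5} \left(-12\right) = \frac{3}{5} - \frac{12}{5} = - \frac{9}{5}$)
$S{\left(o{\left(16,d \right)} \right)} - 233890 = - \frac{9}{5} - 233890 = - \frac{1169459}{5}$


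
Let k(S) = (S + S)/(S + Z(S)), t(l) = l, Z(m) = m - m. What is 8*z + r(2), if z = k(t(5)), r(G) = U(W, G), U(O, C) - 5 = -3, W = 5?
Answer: 18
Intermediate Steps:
Z(m) = 0
U(O, C) = 2 (U(O, C) = 5 - 3 = 2)
r(G) = 2
k(S) = 2 (k(S) = (S + S)/(S + 0) = (2*S)/S = 2)
z = 2
8*z + r(2) = 8*2 + 2 = 16 + 2 = 18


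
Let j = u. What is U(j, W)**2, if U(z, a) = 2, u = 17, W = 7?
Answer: 4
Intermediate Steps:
j = 17
U(j, W)**2 = 2**2 = 4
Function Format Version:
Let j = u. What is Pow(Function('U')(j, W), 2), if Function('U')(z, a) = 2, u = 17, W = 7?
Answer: 4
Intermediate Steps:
j = 17
Pow(Function('U')(j, W), 2) = Pow(2, 2) = 4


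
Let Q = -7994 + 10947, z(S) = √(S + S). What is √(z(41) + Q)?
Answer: √(2953 + √82) ≈ 54.425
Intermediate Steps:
z(S) = √2*√S (z(S) = √(2*S) = √2*√S)
Q = 2953
√(z(41) + Q) = √(√2*√41 + 2953) = √(√82 + 2953) = √(2953 + √82)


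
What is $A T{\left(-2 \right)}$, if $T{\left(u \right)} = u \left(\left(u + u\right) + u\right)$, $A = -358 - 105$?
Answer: $-5556$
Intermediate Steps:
$A = -463$ ($A = -358 - 105 = -463$)
$T{\left(u \right)} = 3 u^{2}$ ($T{\left(u \right)} = u \left(2 u + u\right) = u 3 u = 3 u^{2}$)
$A T{\left(-2 \right)} = - 463 \cdot 3 \left(-2\right)^{2} = - 463 \cdot 3 \cdot 4 = \left(-463\right) 12 = -5556$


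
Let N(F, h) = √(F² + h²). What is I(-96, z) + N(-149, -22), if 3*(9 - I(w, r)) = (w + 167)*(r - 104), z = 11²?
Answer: -1180/3 + √22685 ≈ -242.72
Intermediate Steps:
z = 121
I(w, r) = 9 - (-104 + r)*(167 + w)/3 (I(w, r) = 9 - (w + 167)*(r - 104)/3 = 9 - (167 + w)*(-104 + r)/3 = 9 - (-104 + r)*(167 + w)/3)
I(-96, z) + N(-149, -22) = (17395/3 - 167/3*121 + (104/3)*(-96) - ⅓*121*(-96)) + √((-149)² + (-22)²) = (17395/3 - 20207/3 - 3328 + 3872) + √(22201 + 484) = -1180/3 + √22685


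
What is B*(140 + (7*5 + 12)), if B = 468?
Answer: 87516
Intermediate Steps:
B*(140 + (7*5 + 12)) = 468*(140 + (7*5 + 12)) = 468*(140 + (35 + 12)) = 468*(140 + 47) = 468*187 = 87516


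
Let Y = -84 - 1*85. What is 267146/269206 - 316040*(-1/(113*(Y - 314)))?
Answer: -5035664479/1049499591 ≈ -4.7982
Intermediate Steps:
Y = -169 (Y = -84 - 85 = -169)
267146/269206 - 316040*(-1/(113*(Y - 314))) = 267146/269206 - 316040*(-1/(113*(-169 - 314))) = 267146*(1/269206) - 316040/((-113*(-483))) = 133573/134603 - 316040/54579 = -5035664479/1049499591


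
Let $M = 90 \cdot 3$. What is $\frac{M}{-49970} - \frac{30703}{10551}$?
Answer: $- \frac{153707768}{52723347} \approx -2.9154$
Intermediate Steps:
$M = 270$
$\frac{M}{-49970} - \frac{30703}{10551} = \frac{270}{-49970} - \frac{30703}{10551} = 270 \left(- \frac{1}{49970}\right) - \frac{30703}{10551} = - \frac{27}{4997} - \frac{30703}{10551} = - \frac{153707768}{52723347}$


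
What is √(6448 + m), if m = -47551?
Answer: 3*I*√4567 ≈ 202.74*I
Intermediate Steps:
√(6448 + m) = √(6448 - 47551) = √(-41103) = 3*I*√4567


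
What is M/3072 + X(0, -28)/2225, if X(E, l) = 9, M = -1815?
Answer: -1336909/2278400 ≈ -0.58678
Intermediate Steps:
M/3072 + X(0, -28)/2225 = -1815/3072 + 9/2225 = -1815*1/3072 + 9*(1/2225) = -605/1024 + 9/2225 = -1336909/2278400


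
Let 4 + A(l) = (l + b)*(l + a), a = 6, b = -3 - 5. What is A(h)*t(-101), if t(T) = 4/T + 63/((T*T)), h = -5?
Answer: 5797/10201 ≈ 0.56828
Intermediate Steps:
b = -8
A(l) = -4 + (-8 + l)*(6 + l) (A(l) = -4 + (l - 8)*(l + 6) = -4 + (-8 + l)*(6 + l))
t(T) = 4/T + 63/T² (t(T) = 4/T + 63/(T²) = 4/T + 63/T²)
A(h)*t(-101) = (-52 + (-5)² - 2*(-5))*((63 + 4*(-101))/(-101)²) = (-52 + 25 + 10)*((63 - 404)/10201) = -17*(-341)/10201 = -17*(-341/10201) = 5797/10201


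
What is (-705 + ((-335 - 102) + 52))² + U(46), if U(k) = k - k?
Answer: 1188100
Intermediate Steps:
U(k) = 0
(-705 + ((-335 - 102) + 52))² + U(46) = (-705 + ((-335 - 102) + 52))² + 0 = (-705 + (-437 + 52))² + 0 = (-705 - 385)² + 0 = (-1090)² + 0 = 1188100 + 0 = 1188100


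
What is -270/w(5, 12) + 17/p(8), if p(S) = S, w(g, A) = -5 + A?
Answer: -2041/56 ≈ -36.446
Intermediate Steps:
-270/w(5, 12) + 17/p(8) = -270/(-5 + 12) + 17/8 = -270/7 + 17*(⅛) = -270*⅐ + 17/8 = -270/7 + 17/8 = -2041/56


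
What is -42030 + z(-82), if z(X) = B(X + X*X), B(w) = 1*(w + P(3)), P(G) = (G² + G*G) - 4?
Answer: -35374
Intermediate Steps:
P(G) = -4 + 2*G² (P(G) = (G² + G²) - 4 = 2*G² - 4 = -4 + 2*G²)
B(w) = 14 + w (B(w) = 1*(w + (-4 + 2*3²)) = 1*(w + (-4 + 2*9)) = 1*(w + (-4 + 18)) = 1*(w + 14) = 1*(14 + w) = 14 + w)
z(X) = 14 + X + X² (z(X) = 14 + (X + X*X) = 14 + (X + X²) = 14 + X + X²)
-42030 + z(-82) = -42030 + (14 - 82*(1 - 82)) = -42030 + (14 - 82*(-81)) = -42030 + (14 + 6642) = -42030 + 6656 = -35374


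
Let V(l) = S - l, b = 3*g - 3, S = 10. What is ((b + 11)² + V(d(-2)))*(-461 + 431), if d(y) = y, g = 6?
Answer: -20640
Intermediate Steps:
b = 15 (b = 3*6 - 3 = 18 - 3 = 15)
V(l) = 10 - l
((b + 11)² + V(d(-2)))*(-461 + 431) = ((15 + 11)² + (10 - 1*(-2)))*(-461 + 431) = (26² + (10 + 2))*(-30) = (676 + 12)*(-30) = 688*(-30) = -20640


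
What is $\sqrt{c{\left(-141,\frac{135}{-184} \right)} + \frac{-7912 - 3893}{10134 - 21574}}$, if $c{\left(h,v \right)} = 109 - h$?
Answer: $\frac{\sqrt{82133623}}{572} \approx 15.844$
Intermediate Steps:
$\sqrt{c{\left(-141,\frac{135}{-184} \right)} + \frac{-7912 - 3893}{10134 - 21574}} = \sqrt{\left(109 - -141\right) + \frac{-7912 - 3893}{10134 - 21574}} = \sqrt{\left(109 + 141\right) - \frac{11805}{-11440}} = \sqrt{250 - - \frac{2361}{2288}} = \sqrt{250 + \frac{2361}{2288}} = \sqrt{\frac{574361}{2288}} = \frac{\sqrt{82133623}}{572}$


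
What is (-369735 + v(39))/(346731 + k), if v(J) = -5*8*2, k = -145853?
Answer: -369815/200878 ≈ -1.8410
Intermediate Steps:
v(J) = -80 (v(J) = -40*2 = -80)
(-369735 + v(39))/(346731 + k) = (-369735 - 80)/(346731 - 145853) = -369815/200878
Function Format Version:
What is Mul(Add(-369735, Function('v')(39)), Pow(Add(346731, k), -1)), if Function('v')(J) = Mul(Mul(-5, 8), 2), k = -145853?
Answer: Rational(-369815, 200878) ≈ -1.8410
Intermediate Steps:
Function('v')(J) = -80 (Function('v')(J) = Mul(-40, 2) = -80)
Mul(Add(-369735, Function('v')(39)), Pow(Add(346731, k), -1)) = Mul(Add(-369735, -80), Pow(Add(346731, -145853), -1)) = Mul(-369815, Pow(200878, -1)) = Mul(-369815, Rational(1, 200878)) = Rational(-369815, 200878)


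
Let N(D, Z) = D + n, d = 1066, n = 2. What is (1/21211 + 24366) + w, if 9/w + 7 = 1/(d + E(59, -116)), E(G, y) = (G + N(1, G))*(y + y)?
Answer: 48179709498647/1977437897 ≈ 24365.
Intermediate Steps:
N(D, Z) = 2 + D (N(D, Z) = D + 2 = 2 + D)
E(G, y) = 2*y*(3 + G) (E(G, y) = (G + (2 + 1))*(y + y) = (G + 3)*(2*y) = (3 + G)*(2*y) = 2*y*(3 + G))
w = -119862/93227 (w = 9/(-7 + 1/(1066 + 2*(-116)*(3 + 59))) = 9/(-7 + 1/(1066 + 2*(-116)*62)) = 9/(-7 + 1/(1066 - 14384)) = 9/(-7 + 1/(-13318)) = 9/(-7 - 1/13318) = 9/(-93227/13318) = 9*(-13318/93227) = -119862/93227 ≈ -1.2857)
(1/21211 + 24366) + w = (1/21211 + 24366) - 119862/93227 = 516827227/21211 - 119862/93227 = 48179709498647/1977437897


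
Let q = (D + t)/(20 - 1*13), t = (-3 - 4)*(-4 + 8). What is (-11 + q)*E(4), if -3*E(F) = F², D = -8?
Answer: 1808/21 ≈ 86.095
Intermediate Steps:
t = -28 (t = -7*4 = -28)
E(F) = -F²/3
q = -36/7 (q = (-8 - 28)/(20 - 1*13) = -36/(20 - 13) = -36/7 ≈ -5.1429)
(-11 + q)*E(4) = (-11 - 36/7)*(-⅓*4²) = -(-113)*16/21 = -113/7*(-16/3) = 1808/21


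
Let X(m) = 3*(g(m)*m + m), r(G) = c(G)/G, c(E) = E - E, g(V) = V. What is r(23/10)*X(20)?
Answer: 0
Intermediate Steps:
c(E) = 0
r(G) = 0 (r(G) = 0/G = 0)
X(m) = 3*m + 3*m² (X(m) = 3*(m*m + m) = 3*(m² + m) = 3*(m + m²) = 3*m + 3*m²)
r(23/10)*X(20) = 0*(3*20*(1 + 20)) = 0*(3*20*21) = 0*1260 = 0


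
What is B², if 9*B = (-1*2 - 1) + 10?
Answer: 49/81 ≈ 0.60494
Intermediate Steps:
B = 7/9 (B = ((-1*2 - 1) + 10)/9 = ((-2 - 1) + 10)/9 = (-3 + 10)/9 = (⅑)*7 = 7/9 ≈ 0.77778)
B² = (7/9)² = 49/81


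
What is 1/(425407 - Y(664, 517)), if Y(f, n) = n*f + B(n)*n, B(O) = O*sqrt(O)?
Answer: -82119/36929499192196 - 267289*sqrt(517)/36929499192196 ≈ -1.6679e-7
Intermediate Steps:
B(O) = O**(3/2)
Y(f, n) = n**(5/2) + f*n (Y(f, n) = n*f + n**(3/2)*n = f*n + n**(5/2) = n**(5/2) + f*n)
1/(425407 - Y(664, 517)) = 1/(425407 - 517*(664 + 517**(3/2))) = 1/(425407 - 517*(664 + 517*sqrt(517))) = 1/(425407 - (343288 + 267289*sqrt(517))) = 1/(425407 + (-343288 - 267289*sqrt(517))) = 1/(82119 - 267289*sqrt(517))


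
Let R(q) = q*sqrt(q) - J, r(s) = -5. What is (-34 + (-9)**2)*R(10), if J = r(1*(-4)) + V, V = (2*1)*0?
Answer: 235 + 470*sqrt(10) ≈ 1721.3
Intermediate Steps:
V = 0 (V = 2*0 = 0)
J = -5 (J = -5 + 0 = -5)
R(q) = 5 + q**(3/2) (R(q) = q*sqrt(q) - 1*(-5) = q**(3/2) + 5 = 5 + q**(3/2))
(-34 + (-9)**2)*R(10) = (-34 + (-9)**2)*(5 + 10**(3/2)) = (-34 + 81)*(5 + 10*sqrt(10)) = 47*(5 + 10*sqrt(10)) = 235 + 470*sqrt(10)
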